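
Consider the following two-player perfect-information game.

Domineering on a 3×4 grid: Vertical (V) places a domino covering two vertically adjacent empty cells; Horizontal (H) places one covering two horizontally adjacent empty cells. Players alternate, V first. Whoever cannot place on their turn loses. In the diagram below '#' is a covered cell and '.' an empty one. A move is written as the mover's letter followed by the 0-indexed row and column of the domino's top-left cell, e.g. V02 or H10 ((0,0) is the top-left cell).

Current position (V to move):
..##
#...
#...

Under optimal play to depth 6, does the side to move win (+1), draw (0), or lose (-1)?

value(..##/#.../#..., V) = +1

p1 V@[..##/#.../#...]: V01[.###/##../#...]-1 V11[..##/##../##..]-1 V12[..##/#.#./#.#.]+1* V13[..##/#..#/#..#]-1
p2 H@[..##/#.#./#.#.]: H00[####/#.#./#.#.]-1*
p3 V@[####/#.#./#.#.]: V11[####/###./###.]+1* V13[####/#.##/#.##]+1
p4 H@[####/###./###.] terminal -1; root [..##/#.../#...] d6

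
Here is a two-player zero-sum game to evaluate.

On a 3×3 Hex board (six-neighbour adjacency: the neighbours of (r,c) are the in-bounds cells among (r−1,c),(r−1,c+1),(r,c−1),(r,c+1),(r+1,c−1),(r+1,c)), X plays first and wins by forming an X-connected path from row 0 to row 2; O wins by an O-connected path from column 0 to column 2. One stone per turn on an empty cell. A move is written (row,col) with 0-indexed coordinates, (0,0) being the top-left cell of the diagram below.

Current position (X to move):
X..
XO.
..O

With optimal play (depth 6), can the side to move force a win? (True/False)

X winning at [X../XO./..O]: True

[X../XO./..O] X move#1: (0,1):-1/XX./XO./..O, (0,2):-1/X.X/XO./..O, (1,2):-1/X../XOX/..O, (2,0):+1/X../XO./X.O*, (2,1):-1/X../XO./.XO
[X../XO./X.O] end (terminal -1, O#2); searched X../XO./..O to 6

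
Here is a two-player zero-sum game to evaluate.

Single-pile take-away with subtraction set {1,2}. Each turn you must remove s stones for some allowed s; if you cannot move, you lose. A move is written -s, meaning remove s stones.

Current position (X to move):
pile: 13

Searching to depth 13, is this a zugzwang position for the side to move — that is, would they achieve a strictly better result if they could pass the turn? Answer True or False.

zugzwang(13, X) = False

ply 1, X at 13 | -1=+1→12*; -2=-1→11
ply 2, O at 12 | -1=-1→11*; -2=-1→10
ply 3, X at 11 | -1=-1→10; -2=+1→9*
ply 4, O at 9 | -1=-1→8*; -2=-1→7
ply 5, X at 8 | -1=-1→7; -2=+1→6*
ply 6, O at 6 | -1=-1→5*; -2=-1→4
ply 7, X at 5 | -1=-1→4; -2=+1→3*
ply 8, O at 3 | -1=-1→2*; -2=-1→1
ply 9, X at 2 | -1=-1→1; -2=+1→0*
ply 10: 0 is terminal -1 (O); from 13 depth 13
if X skipped the turn, O would face:
~ ply 1, O at 13 | -1=+1→12*; -2=-1→11
~ ply 2, X at 12 | -1=-1→11*; -2=-1→10
~ ply 3, O at 11 | -1=-1→10; -2=+1→9*
~ ply 4, X at 9 | -1=-1→8*; -2=-1→7
~ ply 5, O at 8 | -1=-1→7; -2=+1→6*
~ ply 6, X at 6 | -1=-1→5*; -2=-1→4
~ ply 7, O at 5 | -1=-1→4; -2=+1→3*
~ ply 8, X at 3 | -1=-1→2*; -2=-1→1
~ ply 9, O at 2 | -1=-1→1; -2=+1→0*
~ ply 10: 0 is terminal -1 (X); from 13 depth 13
compare (X): move=+1 vs pass=-1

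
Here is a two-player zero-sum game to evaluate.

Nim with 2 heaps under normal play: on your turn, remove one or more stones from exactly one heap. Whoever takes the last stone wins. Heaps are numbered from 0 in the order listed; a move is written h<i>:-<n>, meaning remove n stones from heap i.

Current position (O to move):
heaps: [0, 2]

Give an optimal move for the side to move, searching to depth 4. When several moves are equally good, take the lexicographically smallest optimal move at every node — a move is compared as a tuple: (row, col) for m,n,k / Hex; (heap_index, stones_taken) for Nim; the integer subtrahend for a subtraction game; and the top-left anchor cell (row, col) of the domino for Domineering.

O's best at [(0,2)]: h1:-2

[(0,2)] O move#1: h1:-1:-1/(0,1), h1:-2:+1/(0,0)*
[(0,0)] end (terminal -1, X#2); searched (0,2) to 4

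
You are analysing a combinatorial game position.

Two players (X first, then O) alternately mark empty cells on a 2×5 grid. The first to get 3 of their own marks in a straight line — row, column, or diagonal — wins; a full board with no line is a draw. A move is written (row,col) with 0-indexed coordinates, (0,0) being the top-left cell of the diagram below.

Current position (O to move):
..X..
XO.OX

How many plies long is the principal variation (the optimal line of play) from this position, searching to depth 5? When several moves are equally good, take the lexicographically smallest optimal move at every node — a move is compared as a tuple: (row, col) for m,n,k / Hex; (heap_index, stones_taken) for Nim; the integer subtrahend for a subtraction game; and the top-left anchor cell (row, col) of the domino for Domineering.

PV length from [..X../XO.OX]: 1 ply

p1 O@[..X../XO.OX]: (0,0)[O.X../XO.OX]+0 (0,1)[.OX../XO.OX]+0 (0,3)[..XO./XO.OX]+0 (0,4)[..X.O/XO.OX]+0 (1,2)[..X../XOOOX]+1*
p2 X@[..X../XOOOX] terminal -1; root [..X../XO.OX] d5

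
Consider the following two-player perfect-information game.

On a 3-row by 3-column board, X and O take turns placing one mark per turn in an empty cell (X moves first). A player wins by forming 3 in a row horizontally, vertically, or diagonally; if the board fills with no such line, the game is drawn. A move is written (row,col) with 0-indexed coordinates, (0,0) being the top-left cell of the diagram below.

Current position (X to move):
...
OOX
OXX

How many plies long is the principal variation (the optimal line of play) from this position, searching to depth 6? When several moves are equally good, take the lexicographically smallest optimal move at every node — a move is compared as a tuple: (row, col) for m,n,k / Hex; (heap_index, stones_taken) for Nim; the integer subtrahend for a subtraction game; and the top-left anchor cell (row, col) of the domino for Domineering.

ply 1, X at .../OOX/OXX | (0,0)=-1→X../OOX/OXX; (0,1)=-1→.X./OOX/OXX; (0,2)=+1→..X/OOX/OXX*
ply 2: ..X/OOX/OXX is terminal -1 (O); from .../OOX/OXX depth 6

PV length from [.../OOX/OXX]: 1 ply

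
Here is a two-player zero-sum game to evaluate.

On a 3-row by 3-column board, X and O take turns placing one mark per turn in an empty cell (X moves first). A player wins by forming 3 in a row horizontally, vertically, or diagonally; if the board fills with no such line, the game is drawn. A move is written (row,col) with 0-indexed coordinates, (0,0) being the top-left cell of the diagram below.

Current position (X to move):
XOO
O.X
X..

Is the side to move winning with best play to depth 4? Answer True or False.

X winning at [XOO/O.X/X..]: True

p1 X@[XOO/O.X/X..]: (1,1)[XOO/OXX/X..]+0 (2,1)[XOO/O.X/XX.]+0 (2,2)[XOO/O.X/X.X]+1*
p2 O@[XOO/O.X/X.X]: (1,1)[XOO/OOX/X.X]-1* (2,1)[XOO/O.X/XOX]-1
p3 X@[XOO/OOX/X.X]: (2,1)[XOO/OOX/XXX]+1*
p4 O@[XOO/OOX/XXX] terminal -1; root [XOO/O.X/X..] d4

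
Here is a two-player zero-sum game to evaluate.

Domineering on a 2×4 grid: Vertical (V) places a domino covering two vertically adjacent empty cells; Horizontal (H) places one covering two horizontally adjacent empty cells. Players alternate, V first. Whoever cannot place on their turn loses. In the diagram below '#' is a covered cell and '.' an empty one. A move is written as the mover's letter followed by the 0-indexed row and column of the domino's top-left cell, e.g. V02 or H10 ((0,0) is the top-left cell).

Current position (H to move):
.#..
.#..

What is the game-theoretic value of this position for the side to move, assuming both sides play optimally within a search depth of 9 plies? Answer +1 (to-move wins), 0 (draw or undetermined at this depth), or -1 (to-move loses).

value(.#../.#.., H) = +1

ply 1, H at .#../.#.. | H02=+1→.###/.#..*; H12=+1→.#../.###
ply 2, V at .###/.#.. | V00=-1→####/##..*
ply 3, H at ####/##.. | H12=+1→####/####*
ply 4: ####/#### is terminal -1 (V); from .#../.#.. depth 9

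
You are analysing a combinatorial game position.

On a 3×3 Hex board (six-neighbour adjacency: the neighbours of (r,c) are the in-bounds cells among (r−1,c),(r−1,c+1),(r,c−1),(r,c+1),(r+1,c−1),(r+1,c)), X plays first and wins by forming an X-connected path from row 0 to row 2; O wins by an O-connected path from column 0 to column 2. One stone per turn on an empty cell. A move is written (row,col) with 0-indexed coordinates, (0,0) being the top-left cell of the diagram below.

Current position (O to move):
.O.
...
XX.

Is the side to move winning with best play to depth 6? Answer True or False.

O winning at [.O./.../XX.]: True

ply 1, O at .O./.../XX. | (0,0)=-1→OO./.../XX.; (0,2)=+1→.OO/.../XX.*; (1,0)=-1→.O./O../XX.; (1,1)=+1→.O./.O./XX.; (1,2)=+1→.O./..O/XX.; (2,2)=-1→.O./.../XXO
ply 2, X at .OO/.../XX. | (0,0)=-1→XOO/.../XX.*; (1,0)=-1→.OO/X../XX.; (1,1)=-1→.OO/.X./XX.; (1,2)=-1→.OO/..X/XX.; (2,2)=-1→.OO/.../XXX
ply 3, O at XOO/.../XX. | (1,0)=+1→XOO/O../XX.*; (1,1)=-1→XOO/.O./XX.; (1,2)=-1→XOO/..O/XX.; (2,2)=-1→XOO/.../XXO
ply 4: XOO/O../XX. is terminal -1 (X); from .O./.../XX. depth 6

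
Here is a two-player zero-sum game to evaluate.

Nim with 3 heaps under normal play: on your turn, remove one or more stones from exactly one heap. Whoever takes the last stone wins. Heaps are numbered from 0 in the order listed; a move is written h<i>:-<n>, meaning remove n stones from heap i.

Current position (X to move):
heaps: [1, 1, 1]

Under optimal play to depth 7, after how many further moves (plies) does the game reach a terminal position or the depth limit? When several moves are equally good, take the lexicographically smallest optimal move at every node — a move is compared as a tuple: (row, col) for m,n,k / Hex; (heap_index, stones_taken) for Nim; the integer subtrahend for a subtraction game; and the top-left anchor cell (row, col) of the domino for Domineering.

[(1,1,1)] X move#1: h0:-1:+1/(0,1,1)*, h1:-1:+1/(1,0,1), h2:-1:+1/(1,1,0)
[(0,1,1)] O move#2: h1:-1:-1/(0,0,1)*, h2:-1:-1/(0,1,0)
[(0,0,1)] X move#3: h2:-1:+1/(0,0,0)*
[(0,0,0)] end (terminal -1, O#4); searched (1,1,1) to 7

PV length from [(1,1,1)]: 3 plies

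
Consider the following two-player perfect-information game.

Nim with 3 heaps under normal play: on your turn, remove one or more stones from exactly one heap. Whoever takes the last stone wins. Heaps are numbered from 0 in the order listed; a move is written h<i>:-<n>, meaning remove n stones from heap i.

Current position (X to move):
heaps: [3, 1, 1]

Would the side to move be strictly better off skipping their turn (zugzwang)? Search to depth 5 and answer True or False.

ply 1, X at (3,1,1) | h0:-1=-1→(2,1,1); h0:-2=-1→(1,1,1); h0:-3=+1→(0,1,1)*; h1:-1=-1→(3,0,1); h2:-1=-1→(3,1,0)
ply 2, O at (0,1,1) | h1:-1=-1→(0,0,1)*; h2:-1=-1→(0,1,0)
ply 3, X at (0,0,1) | h2:-1=+1→(0,0,0)*
ply 4: (0,0,0) is terminal -1 (O); from (3,1,1) depth 5
pass branch (O moves first from the same position):
  | ply 1, O at (3,1,1) | h0:-1=-1→(2,1,1); h0:-2=-1→(1,1,1); h0:-3=+1→(0,1,1)*; h1:-1=-1→(3,0,1); h2:-1=-1→(3,1,0)
  | ply 2, X at (0,1,1) | h1:-1=-1→(0,0,1)*; h2:-1=-1→(0,1,0)
  | ply 3, O at (0,0,1) | h2:-1=+1→(0,0,0)*
  | ply 4: (0,0,0) is terminal -1 (X); from (3,1,1) depth 5
X moving scores +1; X passing scores -1

zugzwang((3,1,1), X) = False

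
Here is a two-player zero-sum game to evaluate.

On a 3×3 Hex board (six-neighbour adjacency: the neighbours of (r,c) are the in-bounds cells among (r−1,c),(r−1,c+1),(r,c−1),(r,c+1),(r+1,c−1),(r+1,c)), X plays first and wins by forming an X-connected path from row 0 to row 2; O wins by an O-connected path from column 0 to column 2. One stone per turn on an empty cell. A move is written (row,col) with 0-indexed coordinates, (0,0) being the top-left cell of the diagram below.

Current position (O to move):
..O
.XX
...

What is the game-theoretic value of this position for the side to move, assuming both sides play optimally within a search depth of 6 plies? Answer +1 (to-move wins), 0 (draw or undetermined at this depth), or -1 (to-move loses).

p1 O@[..O/.XX/...]: (0,0)[O.O/.XX/...]-1 (0,1)[.OO/.XX/...]+1* (1,0)[..O/OXX/...]-1 (2,0)[..O/.XX/O..]-1 (2,1)[..O/.XX/.O.]-1 (2,2)[..O/.XX/..O]-1
p2 X@[.OO/.XX/...]: (0,0)[XOO/.XX/...]-1* (1,0)[.OO/XXX/...]-1 (2,0)[.OO/.XX/X..]-1 (2,1)[.OO/.XX/.X.]-1 (2,2)[.OO/.XX/..X]-1
p3 O@[XOO/.XX/...]: (1,0)[XOO/OXX/...]+1* (2,0)[XOO/.XX/O..]-1 (2,1)[XOO/.XX/.O.]-1 (2,2)[XOO/.XX/..O]-1
p4 X@[XOO/OXX/...] terminal -1; root [..O/.XX/...] d6

value(..O/.XX/..., O) = +1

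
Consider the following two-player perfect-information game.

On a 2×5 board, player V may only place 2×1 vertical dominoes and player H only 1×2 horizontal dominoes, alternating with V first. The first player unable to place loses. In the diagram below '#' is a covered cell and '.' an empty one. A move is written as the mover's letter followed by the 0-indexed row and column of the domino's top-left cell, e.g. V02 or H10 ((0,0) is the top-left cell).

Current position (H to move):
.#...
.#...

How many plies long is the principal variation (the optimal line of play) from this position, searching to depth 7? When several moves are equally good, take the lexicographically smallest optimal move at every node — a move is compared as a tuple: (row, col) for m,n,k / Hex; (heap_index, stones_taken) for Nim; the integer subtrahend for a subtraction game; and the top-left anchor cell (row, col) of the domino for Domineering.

PV length from [.#.../.#...]: 4 plies

[.#.../.#...] H move#1: H02:-1/.###./.#...*, H03:-1/.#.##/.#..., H12:-1/.#.../.###., H13:-1/.#.../.#.##
[.###./.#...] V move#2: V00:-1/####./##..., V04:+1/.####/.#..#*
[.####/.#..#] H move#3: H12:-1/.####/.####*
[.####/.####] V move#4: V00:+1/#####/#####*
[#####/#####] end (terminal -1, H#5); searched .#.../.#... to 7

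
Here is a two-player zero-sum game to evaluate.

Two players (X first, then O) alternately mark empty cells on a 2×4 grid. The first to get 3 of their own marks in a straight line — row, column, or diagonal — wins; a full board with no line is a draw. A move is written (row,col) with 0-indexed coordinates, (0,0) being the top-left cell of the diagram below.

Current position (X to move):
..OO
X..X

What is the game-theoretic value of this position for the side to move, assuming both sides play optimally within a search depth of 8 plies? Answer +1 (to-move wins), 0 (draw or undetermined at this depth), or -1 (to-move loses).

value(..OO/X..X, X) = 0

[..OO/X..X] X move#1: (0,0):-1/X.OO/X..X, (0,1):+0/.XOO/X..X*, (1,1):-1/..OO/XX.X, (1,2):-1/..OO/X.XX
[.XOO/X..X] O move#2: (0,0):+0/OXOO/X..X*, (1,1):+0/.XOO/XO.X, (1,2):+0/.XOO/X.OX
[OXOO/X..X] X move#3: (1,1):+0/OXOO/XX.X*, (1,2):+0/OXOO/X.XX
[OXOO/XX.X] O move#4: (1,2):+0/OXOO/XXOX*
[OXOO/XXOX] end (terminal +0, X#5); searched ..OO/X..X to 8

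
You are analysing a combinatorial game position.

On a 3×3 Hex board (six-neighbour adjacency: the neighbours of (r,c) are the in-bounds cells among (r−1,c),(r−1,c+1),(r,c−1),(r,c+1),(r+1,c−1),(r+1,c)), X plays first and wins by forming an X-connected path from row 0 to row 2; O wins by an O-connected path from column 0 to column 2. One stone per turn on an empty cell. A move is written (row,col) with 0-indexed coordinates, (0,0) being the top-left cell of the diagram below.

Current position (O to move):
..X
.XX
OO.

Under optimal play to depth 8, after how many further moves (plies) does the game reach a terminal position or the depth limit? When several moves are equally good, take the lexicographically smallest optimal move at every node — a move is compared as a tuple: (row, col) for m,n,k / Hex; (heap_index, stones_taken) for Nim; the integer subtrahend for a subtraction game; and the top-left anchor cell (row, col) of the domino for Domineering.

p1 O@[..X/.XX/OO.]: (0,0)[O.X/.XX/OO.]-1 (0,1)[.OX/.XX/OO.]-1 (1,0)[..X/OXX/OO.]-1 (2,2)[..X/.XX/OOO]+1*
p2 X@[..X/.XX/OOO] terminal -1; root [..X/.XX/OO.] d8

PV length from [..X/.XX/OO.]: 1 ply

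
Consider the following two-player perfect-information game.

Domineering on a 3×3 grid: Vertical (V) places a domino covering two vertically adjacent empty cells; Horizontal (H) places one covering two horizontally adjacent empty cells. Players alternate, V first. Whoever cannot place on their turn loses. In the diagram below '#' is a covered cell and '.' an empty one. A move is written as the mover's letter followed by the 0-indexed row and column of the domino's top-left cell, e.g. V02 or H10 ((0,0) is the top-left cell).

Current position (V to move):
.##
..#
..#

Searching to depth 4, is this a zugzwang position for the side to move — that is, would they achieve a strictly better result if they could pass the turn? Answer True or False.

zugzwang(.##/..#/..#, V) = False

ply 1, V at .##/..#/..# | V00=-1→###/#.#/..#; V10=+1→.##/#.#/#.#*; V11=+1→.##/.##/.##
ply 2: .##/#.#/#.# is terminal -1 (H); from .##/..#/..# depth 4
suppose V passes — search the same position with H to move:
pass> ply 1, H at .##/..#/..# | H10=+1→.##/###/..#*; H20=-1→.##/..#/###
pass> ply 2: .##/###/..# is terminal -1 (V); from .##/..#/..# depth 4
for V: play +1, pass -1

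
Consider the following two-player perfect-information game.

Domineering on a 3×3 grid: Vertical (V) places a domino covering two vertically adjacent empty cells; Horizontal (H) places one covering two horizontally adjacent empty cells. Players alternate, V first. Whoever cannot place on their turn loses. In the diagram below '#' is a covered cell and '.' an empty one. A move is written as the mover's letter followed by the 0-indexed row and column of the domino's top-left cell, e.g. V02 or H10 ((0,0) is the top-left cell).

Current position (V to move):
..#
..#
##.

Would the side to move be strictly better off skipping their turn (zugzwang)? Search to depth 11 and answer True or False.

[..#/..#/##.] V move#1: V00:+1/#.#/#.#/##.*, V01:+1/.##/.##/##.
[#.#/#.#/##.] end (terminal -1, H#2); searched ..#/..#/##. to 11
pass branch (H moves first from the same position):
  | [..#/..#/##.] H move#1: H00:+1/###/..#/##.*, H10:+1/..#/###/##.
  | [###/..#/##.] end (terminal -1, V#2); searched ..#/..#/##. to 11
V moving scores +1; V passing scores -1

zugzwang(..#/..#/##., V) = False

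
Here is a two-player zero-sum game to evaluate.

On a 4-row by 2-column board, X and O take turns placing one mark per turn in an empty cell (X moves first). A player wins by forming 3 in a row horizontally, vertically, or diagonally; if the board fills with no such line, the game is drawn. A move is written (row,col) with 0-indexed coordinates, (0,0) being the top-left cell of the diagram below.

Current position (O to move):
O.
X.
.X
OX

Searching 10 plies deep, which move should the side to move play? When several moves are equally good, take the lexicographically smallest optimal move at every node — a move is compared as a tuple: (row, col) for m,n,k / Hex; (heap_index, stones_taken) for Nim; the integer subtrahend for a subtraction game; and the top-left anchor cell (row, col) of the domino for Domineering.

O's best at [O./X./.X/OX]: (1,1)

ply 1, O at O./X./.X/OX | (0,1)=-1→OO/X./.X/OX; (1,1)=+0→O./XO/.X/OX*; (2,0)=-1→O./X./OX/OX
ply 2, X at O./XO/.X/OX | (0,1)=+0→OX/XO/.X/OX*; (2,0)=+0→O./XO/XX/OX
ply 3, O at OX/XO/.X/OX | (2,0)=+0→OX/XO/OX/OX*
ply 4: OX/XO/OX/OX is terminal +0 (X); from O./X./.X/OX depth 10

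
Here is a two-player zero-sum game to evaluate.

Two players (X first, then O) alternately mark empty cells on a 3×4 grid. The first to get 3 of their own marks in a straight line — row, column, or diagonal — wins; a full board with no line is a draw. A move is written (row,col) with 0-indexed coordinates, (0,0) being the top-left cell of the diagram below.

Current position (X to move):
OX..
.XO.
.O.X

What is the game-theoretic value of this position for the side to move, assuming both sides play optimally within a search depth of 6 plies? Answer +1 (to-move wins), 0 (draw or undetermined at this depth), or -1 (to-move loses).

p1 X@[OX../.XO./.O.X]: (0,2)[OXX./.XO./.O.X]-1 (0,3)[OX.X/.XO./.O.X]+1* (1,0)[OX../XXO./.O.X]-1 (1,3)[OX../.XOX/.O.X]-1 (2,0)[OX../.XO./XO.X]-1 (2,2)[OX../.XO./.OXX]-1
p2 O@[OX.X/.XO./.O.X]: (0,2)[OXOX/.XO./.O.X]-1* (1,0)[OX.X/OXO./.O.X]-1 (1,3)[OX.X/.XOO/.O.X]-1 (2,0)[OX.X/.XO./OO.X]-1 (2,2)[OX.X/.XO./.OOX]-1
p3 X@[OXOX/.XO./.O.X]: (1,0)[OXOX/XXO./.O.X]-1 (1,3)[OXOX/.XOX/.O.X]+1* (2,0)[OXOX/.XO./XO.X]-1 (2,2)[OXOX/.XO./.OXX]+0
p4 O@[OXOX/.XOX/.O.X] terminal -1; root [OX../.XO./.O.X] d6

value(OX../.XO./.O.X, X) = +1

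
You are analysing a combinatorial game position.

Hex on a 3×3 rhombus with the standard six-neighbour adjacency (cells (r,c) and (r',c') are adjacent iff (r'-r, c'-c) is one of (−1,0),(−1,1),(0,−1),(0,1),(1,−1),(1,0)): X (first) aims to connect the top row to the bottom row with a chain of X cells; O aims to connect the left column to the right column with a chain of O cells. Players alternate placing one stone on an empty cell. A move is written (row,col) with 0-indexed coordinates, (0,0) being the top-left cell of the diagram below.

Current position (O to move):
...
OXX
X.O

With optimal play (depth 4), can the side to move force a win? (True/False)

p1 O@[.../OXX/X.O]: (0,0)[O../OXX/X.O]-1* (0,1)[.O./OXX/X.O]-1 (0,2)[..O/OXX/X.O]-1 (2,1)[.../OXX/XOO]-1
p2 X@[O../OXX/X.O]: (0,1)[OX./OXX/X.O]+1* (0,2)[O.X/OXX/X.O]+1 (2,1)[O../OXX/XXO]+1
p3 O@[OX./OXX/X.O] terminal -1; root [.../OXX/X.O] d4

O winning at [.../OXX/X.O]: False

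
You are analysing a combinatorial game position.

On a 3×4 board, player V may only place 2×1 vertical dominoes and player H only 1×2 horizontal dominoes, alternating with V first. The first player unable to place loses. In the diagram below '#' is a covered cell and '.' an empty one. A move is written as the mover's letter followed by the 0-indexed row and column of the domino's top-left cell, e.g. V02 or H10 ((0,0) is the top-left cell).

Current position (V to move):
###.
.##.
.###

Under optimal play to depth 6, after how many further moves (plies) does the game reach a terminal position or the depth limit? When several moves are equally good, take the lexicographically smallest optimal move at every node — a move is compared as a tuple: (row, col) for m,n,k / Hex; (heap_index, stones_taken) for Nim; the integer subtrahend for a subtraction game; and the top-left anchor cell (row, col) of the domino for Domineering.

PV length from [###./.##./.###]: 1 ply

ply 1, V at ###./.##./.### | V03=+1→####/.###/.###*; V10=+1→###./###./####
ply 2: ####/.###/.### is terminal -1 (H); from ###./.##./.### depth 6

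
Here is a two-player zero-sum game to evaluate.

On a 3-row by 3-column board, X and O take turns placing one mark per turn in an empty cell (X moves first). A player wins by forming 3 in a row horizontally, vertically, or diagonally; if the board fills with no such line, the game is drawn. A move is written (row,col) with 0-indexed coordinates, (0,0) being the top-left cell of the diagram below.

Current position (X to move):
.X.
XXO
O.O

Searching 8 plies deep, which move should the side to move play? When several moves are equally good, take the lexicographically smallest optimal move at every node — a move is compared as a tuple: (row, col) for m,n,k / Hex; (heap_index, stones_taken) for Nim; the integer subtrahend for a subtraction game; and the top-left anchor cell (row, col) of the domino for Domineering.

X's best at [.X./XXO/O.O]: (2,1)

p1 X@[.X./XXO/O.O]: (0,0)[XX./XXO/O.O]-1 (0,2)[.XX/XXO/O.O]-1 (2,1)[.X./XXO/OXO]+1*
p2 O@[.X./XXO/OXO] terminal -1; root [.X./XXO/O.O] d8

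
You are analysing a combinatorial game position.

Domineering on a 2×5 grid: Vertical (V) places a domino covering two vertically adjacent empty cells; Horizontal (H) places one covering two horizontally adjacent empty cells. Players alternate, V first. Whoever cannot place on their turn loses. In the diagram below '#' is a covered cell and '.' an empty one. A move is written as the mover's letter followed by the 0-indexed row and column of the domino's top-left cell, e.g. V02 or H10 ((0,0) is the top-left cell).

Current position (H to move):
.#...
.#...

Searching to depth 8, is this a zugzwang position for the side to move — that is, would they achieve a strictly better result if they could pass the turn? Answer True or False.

zugzwang(.#.../.#..., H) = False

ply 1, H at .#.../.#... | H02=-1→.###./.#...*; H03=-1→.#.##/.#...; H12=-1→.#.../.###.; H13=-1→.#.../.#.##
ply 2, V at .###./.#... | V00=-1→####./##...; V04=+1→.####/.#..#*
ply 3, H at .####/.#..# | H12=-1→.####/.####*
ply 4, V at .####/.#### | V00=+1→#####/#####*
ply 5: #####/##### is terminal -1 (H); from .#.../.#... depth 8
suppose H passes — search the same position with V to move:
pass> ply 1, V at .#.../.#... | V00=-1→##.../##...; V02=-1→.##../.##..; V03=+1→.#.#./.#.#.*; V04=-1→.#..#/.#..#
pass> ply 2: .#.#./.#.#. is terminal -1 (H); from .#.../.#... depth 8
for H: play -1, pass -1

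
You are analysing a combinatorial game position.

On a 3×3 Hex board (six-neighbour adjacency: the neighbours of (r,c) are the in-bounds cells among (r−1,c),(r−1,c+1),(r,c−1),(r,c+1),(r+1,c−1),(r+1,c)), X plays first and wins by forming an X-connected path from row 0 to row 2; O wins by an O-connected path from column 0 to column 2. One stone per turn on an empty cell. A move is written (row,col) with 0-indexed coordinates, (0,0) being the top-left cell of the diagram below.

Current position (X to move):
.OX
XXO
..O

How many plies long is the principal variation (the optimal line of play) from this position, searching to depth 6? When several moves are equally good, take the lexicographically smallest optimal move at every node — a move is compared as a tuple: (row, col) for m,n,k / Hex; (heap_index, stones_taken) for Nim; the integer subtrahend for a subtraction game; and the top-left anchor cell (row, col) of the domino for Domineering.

[.OX/XXO/..O] X move#1: (0,0):+1/XOX/XXO/..O*, (2,0):+1/.OX/XXO/X.O, (2,1):+1/.OX/XXO/.XO
[XOX/XXO/..O] O move#2: (2,0):-1/XOX/XXO/O.O*, (2,1):-1/XOX/XXO/.OO
[XOX/XXO/O.O] X move#3: (2,1):+1/XOX/XXO/OXO*
[XOX/XXO/OXO] end (terminal -1, O#4); searched .OX/XXO/..O to 6

PV length from [.OX/XXO/..O]: 3 plies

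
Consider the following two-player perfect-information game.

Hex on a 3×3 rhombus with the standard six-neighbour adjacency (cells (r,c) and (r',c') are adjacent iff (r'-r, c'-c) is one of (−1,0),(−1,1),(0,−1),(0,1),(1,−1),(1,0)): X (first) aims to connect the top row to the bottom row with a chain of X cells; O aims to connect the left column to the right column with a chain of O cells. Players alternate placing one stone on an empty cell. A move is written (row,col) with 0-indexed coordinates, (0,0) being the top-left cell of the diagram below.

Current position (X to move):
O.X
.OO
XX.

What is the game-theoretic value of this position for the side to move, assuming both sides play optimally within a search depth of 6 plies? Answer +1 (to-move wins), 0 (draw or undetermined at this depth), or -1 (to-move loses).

value(O.X/.OO/XX., X) = -1

[O.X/.OO/XX.] X move#1: (0,1):-1/OXX/.OO/XX.*, (1,0):-1/O.X/XOO/XX., (2,2):-1/O.X/.OO/XXX
[OXX/.OO/XX.] O move#2: (1,0):+1/OXX/OOO/XX.*, (2,2):-1/OXX/.OO/XXO
[OXX/OOO/XX.] end (terminal -1, X#3); searched O.X/.OO/XX. to 6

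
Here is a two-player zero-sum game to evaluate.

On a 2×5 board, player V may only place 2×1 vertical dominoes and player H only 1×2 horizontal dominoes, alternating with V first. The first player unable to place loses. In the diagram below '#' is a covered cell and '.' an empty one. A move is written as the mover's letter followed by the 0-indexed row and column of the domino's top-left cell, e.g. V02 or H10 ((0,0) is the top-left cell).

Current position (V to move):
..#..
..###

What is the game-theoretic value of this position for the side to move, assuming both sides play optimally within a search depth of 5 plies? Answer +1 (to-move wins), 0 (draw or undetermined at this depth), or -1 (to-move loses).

value(..#../..###, V) = +1

ply 1, V at ..#../..### | V00=+1→#.#../#.###*; V01=+1→.##../.####
ply 2, H at #.#../#.### | H03=-1→#.###/#.###*
ply 3, V at #.###/#.### | V01=+1→#####/#####*
ply 4: #####/##### is terminal -1 (H); from ..#../..### depth 5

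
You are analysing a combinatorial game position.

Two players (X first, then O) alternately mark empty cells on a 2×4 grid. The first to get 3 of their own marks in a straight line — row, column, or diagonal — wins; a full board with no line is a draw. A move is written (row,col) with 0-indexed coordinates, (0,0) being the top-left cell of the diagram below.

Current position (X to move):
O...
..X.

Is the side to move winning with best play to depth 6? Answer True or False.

X winning at [O.../..X.]: True

[O.../..X.] X move#1: (0,1):+0/OX../..X., (0,2):+0/O.X./..X., (0,3):+0/O..X/..X., (1,0):+0/O.../X.X., (1,1):+1/O.../.XX.*, (1,3):+0/O.../..XX
[O.../.XX.] O move#2: (0,1):-1/OO../.XX.*, (0,2):-1/O.O./.XX., (0,3):-1/O..O/.XX., (1,0):-1/O.../OXX., (1,3):-1/O.../.XXO
[OO../.XX.] X move#3: (0,2):+1/OOX./.XX.*, (0,3):-1/OO.X/.XX., (1,0):+1/OO../XXX., (1,3):+1/OO../.XXX
[OOX./.XX.] O move#4: (0,3):-1/OOXO/.XX.*, (1,0):-1/OOX./OXX., (1,3):-1/OOX./.XXO
[OOXO/.XX.] X move#5: (1,0):+1/OOXO/XXX.*, (1,3):+1/OOXO/.XXX
[OOXO/XXX.] end (terminal -1, O#6); searched O.../..X. to 6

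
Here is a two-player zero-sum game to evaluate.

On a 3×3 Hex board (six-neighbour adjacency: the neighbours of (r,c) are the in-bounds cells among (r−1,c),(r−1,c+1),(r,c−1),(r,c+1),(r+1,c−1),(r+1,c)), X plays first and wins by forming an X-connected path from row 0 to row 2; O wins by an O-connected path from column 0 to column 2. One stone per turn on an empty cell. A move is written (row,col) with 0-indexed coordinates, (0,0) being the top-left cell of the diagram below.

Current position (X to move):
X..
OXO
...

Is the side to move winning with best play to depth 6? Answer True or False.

ply 1, X at X../OXO/... | (0,1)=+1→XX./OXO/...*; (0,2)=+1→X.X/OXO/...; (2,0)=+1→X../OXO/X..; (2,1)=+1→X../OXO/.X.; (2,2)=+1→X../OXO/..X
ply 2, O at XX./OXO/... | (0,2)=-1→XXO/OXO/...*; (2,0)=-1→XX./OXO/O..; (2,1)=-1→XX./OXO/.O.; (2,2)=-1→XX./OXO/..O
ply 3, X at XXO/OXO/... | (2,0)=+1→XXO/OXO/X..*; (2,1)=+1→XXO/OXO/.X.; (2,2)=+1→XXO/OXO/..X
ply 4: XXO/OXO/X.. is terminal -1 (O); from X../OXO/... depth 6

X winning at [X../OXO/...]: True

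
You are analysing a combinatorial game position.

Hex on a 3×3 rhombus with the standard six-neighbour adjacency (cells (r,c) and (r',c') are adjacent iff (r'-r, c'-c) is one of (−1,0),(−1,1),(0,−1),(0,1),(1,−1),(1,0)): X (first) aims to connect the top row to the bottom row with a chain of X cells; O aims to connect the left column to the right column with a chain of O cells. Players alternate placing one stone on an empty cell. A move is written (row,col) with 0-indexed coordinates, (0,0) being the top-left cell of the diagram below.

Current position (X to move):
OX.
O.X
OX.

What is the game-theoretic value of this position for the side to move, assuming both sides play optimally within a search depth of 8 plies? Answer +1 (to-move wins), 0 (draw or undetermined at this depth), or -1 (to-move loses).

p1 X@[OX./O.X/OX.]: (0,2)[OXX/O.X/OX.]+1* (1,1)[OX./OXX/OX.]+1 (2,2)[OX./O.X/OXX]+1
p2 O@[OXX/O.X/OX.] terminal -1; root [OX./O.X/OX.] d8

value(OX./O.X/OX., X) = +1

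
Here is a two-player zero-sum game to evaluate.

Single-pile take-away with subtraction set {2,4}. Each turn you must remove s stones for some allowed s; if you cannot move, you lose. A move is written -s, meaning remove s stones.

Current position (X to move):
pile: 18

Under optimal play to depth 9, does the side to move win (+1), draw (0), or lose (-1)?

ply 1, X at 18 | -2=-1→16*; -4=-1→14
ply 2, O at 16 | -2=-1→14; -4=+1→12*
ply 3, X at 12 | -2=-1→10*; -4=-1→8
ply 4, O at 10 | -2=-1→8; -4=+1→6*
ply 5, X at 6 | -2=-1→4*; -4=-1→2
ply 6, O at 4 | -2=-1→2; -4=+1→0*
ply 7: 0 is terminal -1 (X); from 18 depth 9

value(18, X) = -1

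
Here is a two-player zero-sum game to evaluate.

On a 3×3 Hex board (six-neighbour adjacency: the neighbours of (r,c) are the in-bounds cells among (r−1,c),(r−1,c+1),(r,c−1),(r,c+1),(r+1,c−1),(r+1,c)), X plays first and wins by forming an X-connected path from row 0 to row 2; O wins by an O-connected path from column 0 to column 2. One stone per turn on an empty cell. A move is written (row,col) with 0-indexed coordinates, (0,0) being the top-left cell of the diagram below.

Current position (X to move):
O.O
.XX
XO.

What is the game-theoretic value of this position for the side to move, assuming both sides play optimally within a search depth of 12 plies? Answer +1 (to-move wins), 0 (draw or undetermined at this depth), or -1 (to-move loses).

ply 1, X at O.O/.XX/XO. | (0,1)=+1→OXO/.XX/XO.*; (1,0)=-1→O.O/XXX/XO.; (2,2)=-1→O.O/.XX/XOX
ply 2: OXO/.XX/XO. is terminal -1 (O); from O.O/.XX/XO. depth 12

value(O.O/.XX/XO., X) = +1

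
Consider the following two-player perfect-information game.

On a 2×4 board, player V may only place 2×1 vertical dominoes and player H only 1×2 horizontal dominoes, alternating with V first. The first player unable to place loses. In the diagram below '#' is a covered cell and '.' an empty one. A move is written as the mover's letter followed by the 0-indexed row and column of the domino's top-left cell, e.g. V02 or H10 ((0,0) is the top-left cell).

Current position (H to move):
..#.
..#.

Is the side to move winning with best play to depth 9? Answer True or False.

[..#./..#.] H move#1: H00:+1/###./..#.*, H10:+1/..#./###.
[###./..#.] V move#2: V03:-1/####/..##*
[####/..##] H move#3: H10:+1/####/####*
[####/####] end (terminal -1, V#4); searched ..#./..#. to 9

H winning at [..#./..#.]: True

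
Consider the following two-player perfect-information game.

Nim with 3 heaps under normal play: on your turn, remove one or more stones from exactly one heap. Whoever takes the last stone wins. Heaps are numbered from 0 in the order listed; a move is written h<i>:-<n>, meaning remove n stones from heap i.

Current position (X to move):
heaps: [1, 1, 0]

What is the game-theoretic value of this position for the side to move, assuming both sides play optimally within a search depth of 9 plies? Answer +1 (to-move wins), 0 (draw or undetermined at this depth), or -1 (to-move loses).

value((1,1,0), X) = -1

ply 1, X at (1,1,0) | h0:-1=-1→(0,1,0)*; h1:-1=-1→(1,0,0)
ply 2, O at (0,1,0) | h1:-1=+1→(0,0,0)*
ply 3: (0,0,0) is terminal -1 (X); from (1,1,0) depth 9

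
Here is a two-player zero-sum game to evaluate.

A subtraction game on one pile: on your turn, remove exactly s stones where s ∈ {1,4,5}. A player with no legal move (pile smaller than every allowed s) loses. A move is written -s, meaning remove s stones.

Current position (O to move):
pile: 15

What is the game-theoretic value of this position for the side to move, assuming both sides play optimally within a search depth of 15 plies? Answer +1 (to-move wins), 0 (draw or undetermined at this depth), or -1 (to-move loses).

value(15, O) = +1

[15] O move#1: -1:-1/14, -4:-1/11, -5:+1/10*
[10] X move#2: -1:-1/9*, -4:-1/6, -5:-1/5
[9] O move#3: -1:+1/8*, -4:-1/5, -5:-1/4
[8] X move#4: -1:-1/7*, -4:-1/4, -5:-1/3
[7] O move#5: -1:-1/6, -4:-1/3, -5:+1/2*
[2] X move#6: -1:-1/1*
[1] O move#7: -1:+1/0*
[0] end (terminal -1, X#8); searched 15 to 15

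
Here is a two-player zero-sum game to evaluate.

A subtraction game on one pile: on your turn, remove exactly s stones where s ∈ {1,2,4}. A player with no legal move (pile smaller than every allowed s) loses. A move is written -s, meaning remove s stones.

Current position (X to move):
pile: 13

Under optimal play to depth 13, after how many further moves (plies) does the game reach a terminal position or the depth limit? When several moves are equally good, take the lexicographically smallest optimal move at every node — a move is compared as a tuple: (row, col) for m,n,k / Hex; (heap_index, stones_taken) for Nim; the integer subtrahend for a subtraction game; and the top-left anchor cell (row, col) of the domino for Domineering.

PV length from [13]: 9 plies

p1 X@[13]: -1[12]+1* -2[11]-1 -4[9]+1
p2 O@[12]: -1[11]-1* -2[10]-1 -4[8]-1
p3 X@[11]: -1[10]-1 -2[9]+1* -4[7]-1
p4 O@[9]: -1[8]-1* -2[7]-1 -4[5]-1
p5 X@[8]: -1[7]-1 -2[6]+1* -4[4]-1
p6 O@[6]: -1[5]-1* -2[4]-1 -4[2]-1
p7 X@[5]: -1[4]-1 -2[3]+1* -4[1]-1
p8 O@[3]: -1[2]-1* -2[1]-1
p9 X@[2]: -1[1]-1 -2[0]+1*
p10 O@[0] terminal -1; root [13] d13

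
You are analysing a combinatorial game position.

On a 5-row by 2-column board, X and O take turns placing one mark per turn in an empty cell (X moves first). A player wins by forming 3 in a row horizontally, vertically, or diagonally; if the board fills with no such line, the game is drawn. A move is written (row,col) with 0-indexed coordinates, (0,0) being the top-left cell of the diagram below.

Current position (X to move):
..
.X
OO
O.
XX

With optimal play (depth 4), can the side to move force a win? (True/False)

X winning at [../.X/OO/O./XX]: False

p1 X@[../.X/OO/O./XX]: (0,0)[X./.X/OO/O./XX]-1 (0,1)[.X/.X/OO/O./XX]-1 (1,0)[../XX/OO/O./XX]+0* (3,1)[../.X/OO/OX/XX]-1
p2 O@[../XX/OO/O./XX]: (0,0)[O./XX/OO/O./XX]+0* (0,1)[.O/XX/OO/O./XX]+0 (3,1)[../XX/OO/OO/XX]+0
p3 X@[O./XX/OO/O./XX]: (0,1)[OX/XX/OO/O./XX]+0* (3,1)[O./XX/OO/OX/XX]+0
p4 O@[OX/XX/OO/O./XX]: (3,1)[OX/XX/OO/OO/XX]+0*
p5 X@[OX/XX/OO/OO/XX] terminal +0; root [../.X/OO/O./XX] d4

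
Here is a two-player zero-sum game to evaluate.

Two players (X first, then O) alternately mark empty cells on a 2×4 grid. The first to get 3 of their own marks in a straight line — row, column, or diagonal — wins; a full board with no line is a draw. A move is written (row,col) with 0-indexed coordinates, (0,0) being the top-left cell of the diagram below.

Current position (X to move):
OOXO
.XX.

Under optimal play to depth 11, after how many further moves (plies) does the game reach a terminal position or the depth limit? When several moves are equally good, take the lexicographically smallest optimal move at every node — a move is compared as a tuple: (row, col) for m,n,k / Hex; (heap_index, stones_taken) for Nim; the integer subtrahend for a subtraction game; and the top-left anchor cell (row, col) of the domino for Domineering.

PV length from [OOXO/.XX.]: 1 ply

ply 1, X at OOXO/.XX. | (1,0)=+1→OOXO/XXX.*; (1,3)=+1→OOXO/.XXX
ply 2: OOXO/XXX. is terminal -1 (O); from OOXO/.XX. depth 11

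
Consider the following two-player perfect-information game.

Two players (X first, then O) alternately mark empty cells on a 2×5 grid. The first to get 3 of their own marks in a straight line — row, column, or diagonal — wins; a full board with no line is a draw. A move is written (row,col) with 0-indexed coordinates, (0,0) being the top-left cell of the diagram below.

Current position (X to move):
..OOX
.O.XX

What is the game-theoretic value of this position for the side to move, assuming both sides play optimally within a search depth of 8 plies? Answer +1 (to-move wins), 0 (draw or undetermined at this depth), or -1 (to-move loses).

value(..OOX/.O.XX, X) = +1

p1 X@[..OOX/.O.XX]: (0,0)[X.OOX/.O.XX]-1 (0,1)[.XOOX/.O.XX]+0 (1,0)[..OOX/XO.XX]-1 (1,2)[..OOX/.OXXX]+1*
p2 O@[..OOX/.OXXX] terminal -1; root [..OOX/.O.XX] d8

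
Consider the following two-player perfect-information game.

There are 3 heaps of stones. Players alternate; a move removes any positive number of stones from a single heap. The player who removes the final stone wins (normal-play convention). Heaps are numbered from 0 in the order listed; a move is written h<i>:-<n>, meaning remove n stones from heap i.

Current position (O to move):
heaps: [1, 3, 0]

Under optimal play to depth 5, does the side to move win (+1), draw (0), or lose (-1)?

ply 1, O at (1,3,0) | h0:-1=-1→(0,3,0); h1:-1=-1→(1,2,0); h1:-2=+1→(1,1,0)*; h1:-3=-1→(1,0,0)
ply 2, X at (1,1,0) | h0:-1=-1→(0,1,0)*; h1:-1=-1→(1,0,0)
ply 3, O at (0,1,0) | h1:-1=+1→(0,0,0)*
ply 4: (0,0,0) is terminal -1 (X); from (1,3,0) depth 5

value((1,3,0), O) = +1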